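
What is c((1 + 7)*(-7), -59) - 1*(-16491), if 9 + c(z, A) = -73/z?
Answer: 923065/56 ≈ 16483.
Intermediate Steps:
c(z, A) = -9 - 73/z
c((1 + 7)*(-7), -59) - 1*(-16491) = (-9 - 73*(-1/(7*(1 + 7)))) - 1*(-16491) = (-9 - 73/(8*(-7))) + 16491 = (-9 - 73/(-56)) + 16491 = (-9 - 73*(-1/56)) + 16491 = (-9 + 73/56) + 16491 = -431/56 + 16491 = 923065/56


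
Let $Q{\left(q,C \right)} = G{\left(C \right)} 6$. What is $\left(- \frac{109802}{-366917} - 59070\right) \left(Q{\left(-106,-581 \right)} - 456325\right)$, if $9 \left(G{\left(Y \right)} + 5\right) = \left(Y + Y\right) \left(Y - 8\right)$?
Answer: $\frac{4963272121852}{1100751} \approx 4.509 \cdot 10^{6}$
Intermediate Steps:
$G{\left(Y \right)} = -5 + \frac{2 Y \left(-8 + Y\right)}{9}$ ($G{\left(Y \right)} = -5 + \frac{\left(Y + Y\right) \left(Y - 8\right)}{9} = -5 + \frac{2 Y \left(-8 + Y\right)}{9}$)
$Q{\left(q,C \right)} = -30 - \frac{32 C}{3} + \frac{4 C^{2}}{3}$ ($Q{\left(q,C \right)} = \left(-5 - \frac{16 C}{9} + \frac{2 C^{2}}{9}\right) 6 = -30 - \frac{32 C}{3} + \frac{4 C^{2}}{3}$)
$\left(- \frac{109802}{-366917} - 59070\right) \left(Q{\left(-106,-581 \right)} - 456325\right) = \left(- \frac{109802}{-366917} - 59070\right) \left(\left(-30 - - \frac{18592}{3} + \frac{4 \left(-581\right)^{2}}{3}\right) - 456325\right) = \left(\left(-109802\right) \left(- \frac{1}{366917}\right) - 59070\right) \left(\left(-30 + \frac{18592}{3} + \frac{4}{3} \cdot 337561\right) - 456325\right) = \left(\frac{109802}{366917} - 59070\right) \left(\left(-30 + \frac{18592}{3} + \frac{1350244}{3}\right) - 456325\right) = - \frac{21673677388 \left(\frac{1368746}{3} - 456325\right)}{366917} = \left(- \frac{21673677388}{366917}\right) \left(- \frac{229}{3}\right) = \frac{4963272121852}{1100751}$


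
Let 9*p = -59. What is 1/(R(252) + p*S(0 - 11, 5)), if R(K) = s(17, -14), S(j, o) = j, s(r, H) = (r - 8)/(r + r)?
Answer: 306/22147 ≈ 0.013817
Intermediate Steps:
s(r, H) = (-8 + r)/(2*r) (s(r, H) = (-8 + r)/((2*r)) = (-8 + r)*(1/(2*r)) = (-8 + r)/(2*r))
p = -59/9 (p = (⅑)*(-59) = -59/9 ≈ -6.5556)
R(K) = 9/34 (R(K) = (½)*(-8 + 17)/17 = (½)*(1/17)*9 = 9/34)
1/(R(252) + p*S(0 - 11, 5)) = 1/(9/34 - 59*(0 - 11)/9) = 1/(9/34 - 59/9*(-11)) = 1/(9/34 + 649/9) = 1/(22147/306) = 306/22147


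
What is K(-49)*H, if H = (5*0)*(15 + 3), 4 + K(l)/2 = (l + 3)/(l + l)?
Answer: 0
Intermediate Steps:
K(l) = -8 + (3 + l)/l (K(l) = -8 + 2*((l + 3)/(l + l)) = -8 + 2*((3 + l)/((2*l))) = -8 + 2*((3 + l)*(1/(2*l))) = -8 + 2*((3 + l)/(2*l)) = -8 + (3 + l)/l)
H = 0 (H = 0*18 = 0)
K(-49)*H = (-7 + 3/(-49))*0 = (-7 + 3*(-1/49))*0 = (-7 - 3/49)*0 = -346/49*0 = 0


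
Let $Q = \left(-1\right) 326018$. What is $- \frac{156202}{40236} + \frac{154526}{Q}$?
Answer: $- \frac{2040791849}{468487866} \approx -4.3561$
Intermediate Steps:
$Q = -326018$
$- \frac{156202}{40236} + \frac{154526}{Q} = - \frac{156202}{40236} + \frac{154526}{-326018} = \left(-156202\right) \frac{1}{40236} + 154526 \left(- \frac{1}{326018}\right) = - \frac{78101}{20118} - \frac{77263}{163009} = - \frac{2040791849}{468487866}$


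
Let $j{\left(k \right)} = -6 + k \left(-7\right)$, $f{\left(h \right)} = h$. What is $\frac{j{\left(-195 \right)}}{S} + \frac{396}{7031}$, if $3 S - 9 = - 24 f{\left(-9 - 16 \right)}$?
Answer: $\frac{9635517}{1427293} \approx 6.7509$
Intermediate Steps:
$S = 203$ ($S = 3 + \frac{\left(-24\right) \left(-9 - 16\right)}{3} = 3 + \frac{\left(-24\right) \left(-25\right)}{3} = 3 + \frac{1}{3} \cdot 600 = 3 + 200 = 203$)
$j{\left(k \right)} = -6 - 7 k$
$\frac{j{\left(-195 \right)}}{S} + \frac{396}{7031} = \frac{-6 - -1365}{203} + \frac{396}{7031} = \left(-6 + 1365\right) \frac{1}{203} + 396 \cdot \frac{1}{7031} = 1359 \cdot \frac{1}{203} + \frac{396}{7031} = \frac{1359}{203} + \frac{396}{7031} = \frac{9635517}{1427293}$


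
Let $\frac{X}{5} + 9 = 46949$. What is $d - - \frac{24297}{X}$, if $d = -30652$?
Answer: $- \frac{7194000103}{234700} \approx -30652.0$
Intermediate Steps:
$X = 234700$ ($X = -45 + 5 \cdot 46949 = -45 + 234745 = 234700$)
$d - - \frac{24297}{X} = -30652 - - \frac{24297}{234700} = -30652 + \frac{24297}{234700} = - \frac{7194000103}{234700}$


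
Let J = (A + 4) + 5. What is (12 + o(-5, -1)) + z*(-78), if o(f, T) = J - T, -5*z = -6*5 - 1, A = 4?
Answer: -2288/5 ≈ -457.60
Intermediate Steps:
J = 13 (J = (4 + 4) + 5 = 8 + 5 = 13)
z = 31/5 (z = -(-6*5 - 1)/5 = -(-30 - 1)/5 = -⅕*(-31) = 31/5 ≈ 6.2000)
o(f, T) = 13 - T
(12 + o(-5, -1)) + z*(-78) = (12 + (13 - 1*(-1))) + (31/5)*(-78) = (12 + (13 + 1)) - 2418/5 = (12 + 14) - 2418/5 = 26 - 2418/5 = -2288/5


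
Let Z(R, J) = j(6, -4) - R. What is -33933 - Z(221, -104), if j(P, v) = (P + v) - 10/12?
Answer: -202279/6 ≈ -33713.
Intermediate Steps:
j(P, v) = -5/6 + P + v (j(P, v) = (P + v) - 10*1/12 = (P + v) - 5/6 = -5/6 + P + v)
Z(R, J) = 7/6 - R (Z(R, J) = (-5/6 + 6 - 4) - R = 7/6 - R)
-33933 - Z(221, -104) = -33933 - (7/6 - 1*221) = -33933 - (7/6 - 221) = -33933 - 1*(-1319/6) = -33933 + 1319/6 = -202279/6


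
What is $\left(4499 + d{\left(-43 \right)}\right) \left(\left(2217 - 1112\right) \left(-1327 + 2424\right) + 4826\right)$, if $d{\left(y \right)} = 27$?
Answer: $5508191786$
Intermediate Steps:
$\left(4499 + d{\left(-43 \right)}\right) \left(\left(2217 - 1112\right) \left(-1327 + 2424\right) + 4826\right) = \left(4499 + 27\right) \left(\left(2217 - 1112\right) \left(-1327 + 2424\right) + 4826\right) = 4526 \left(1105 \cdot 1097 + 4826\right) = 4526 \left(1212185 + 4826\right) = 4526 \cdot 1217011 = 5508191786$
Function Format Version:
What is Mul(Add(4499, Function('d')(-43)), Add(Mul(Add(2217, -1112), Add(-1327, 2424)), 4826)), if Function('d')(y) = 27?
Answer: 5508191786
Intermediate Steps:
Mul(Add(4499, Function('d')(-43)), Add(Mul(Add(2217, -1112), Add(-1327, 2424)), 4826)) = Mul(Add(4499, 27), Add(Mul(Add(2217, -1112), Add(-1327, 2424)), 4826)) = Mul(4526, Add(Mul(1105, 1097), 4826)) = Mul(4526, Add(1212185, 4826)) = Mul(4526, 1217011) = 5508191786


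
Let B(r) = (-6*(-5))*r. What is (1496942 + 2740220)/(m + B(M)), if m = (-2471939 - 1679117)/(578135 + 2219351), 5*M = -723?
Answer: -2963350343683/3034911331 ≈ -976.42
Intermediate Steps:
M = -723/5 (M = (1/5)*(-723) = -723/5 ≈ -144.60)
B(r) = 30*r
m = -2075528/1398743 (m = -4151056/2797486 = -4151056*1/2797486 = -2075528/1398743 ≈ -1.4839)
(1496942 + 2740220)/(m + B(M)) = (1496942 + 2740220)/(-2075528/1398743 + 30*(-723/5)) = 4237162/(-2075528/1398743 - 4338) = 4237162/(-6069822662/1398743) = 4237162*(-1398743/6069822662) = -2963350343683/3034911331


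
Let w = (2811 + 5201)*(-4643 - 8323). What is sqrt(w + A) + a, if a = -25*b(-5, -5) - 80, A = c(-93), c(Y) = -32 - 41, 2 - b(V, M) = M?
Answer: -255 + I*sqrt(103883665) ≈ -255.0 + 10192.0*I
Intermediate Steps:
b(V, M) = 2 - M
w = -103883592 (w = 8012*(-12966) = -103883592)
c(Y) = -73
A = -73
a = -255 (a = -25*(2 - 1*(-5)) - 80 = -25*(2 + 5) - 80 = -25*7 - 80 = -175 - 80 = -255)
sqrt(w + A) + a = sqrt(-103883592 - 73) - 255 = sqrt(-103883665) - 255 = I*sqrt(103883665) - 255 = -255 + I*sqrt(103883665)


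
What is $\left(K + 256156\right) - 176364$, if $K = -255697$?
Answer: $-175905$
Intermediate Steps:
$\left(K + 256156\right) - 176364 = \left(-255697 + 256156\right) - 176364 = 459 - 176364 = -175905$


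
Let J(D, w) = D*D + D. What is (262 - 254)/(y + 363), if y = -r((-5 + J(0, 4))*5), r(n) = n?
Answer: 2/97 ≈ 0.020619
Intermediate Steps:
J(D, w) = D + D² (J(D, w) = D² + D = D + D²)
y = 25 (y = -(-5 + 0*(1 + 0))*5 = -(-5 + 0*1)*5 = -(-5 + 0)*5 = -(-5)*5 = -1*(-25) = 25)
(262 - 254)/(y + 363) = (262 - 254)/(25 + 363) = 8/388 = 8*(1/388) = 2/97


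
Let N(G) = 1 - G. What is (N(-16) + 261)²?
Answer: 77284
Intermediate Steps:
(N(-16) + 261)² = ((1 - 1*(-16)) + 261)² = ((1 + 16) + 261)² = (17 + 261)² = 278² = 77284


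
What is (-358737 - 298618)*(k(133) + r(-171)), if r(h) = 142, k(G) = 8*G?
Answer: -792770130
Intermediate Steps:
(-358737 - 298618)*(k(133) + r(-171)) = (-358737 - 298618)*(8*133 + 142) = -657355*(1064 + 142) = -657355*1206 = -792770130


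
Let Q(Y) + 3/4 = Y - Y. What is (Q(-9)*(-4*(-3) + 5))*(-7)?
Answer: 357/4 ≈ 89.250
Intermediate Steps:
Q(Y) = -3/4 (Q(Y) = -3/4 + (Y - Y) = -3/4 + 0 = -3/4)
(Q(-9)*(-4*(-3) + 5))*(-7) = -3*(-4*(-3) + 5)/4*(-7) = -3*(12 + 5)/4*(-7) = -3/4*17*(-7) = -51/4*(-7) = 357/4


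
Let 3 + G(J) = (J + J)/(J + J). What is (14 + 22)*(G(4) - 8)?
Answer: -360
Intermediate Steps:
G(J) = -2 (G(J) = -3 + (J + J)/(J + J) = -3 + (2*J)/((2*J)) = -3 + (2*J)*(1/(2*J)) = -3 + 1 = -2)
(14 + 22)*(G(4) - 8) = (14 + 22)*(-2 - 8) = 36*(-10) = -360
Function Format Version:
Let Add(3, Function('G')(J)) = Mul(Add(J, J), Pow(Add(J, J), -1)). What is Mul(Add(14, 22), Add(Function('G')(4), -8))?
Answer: -360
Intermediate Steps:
Function('G')(J) = -2 (Function('G')(J) = Add(-3, Mul(Add(J, J), Pow(Add(J, J), -1))) = Add(-3, Mul(Mul(2, J), Pow(Mul(2, J), -1))) = Add(-3, Mul(Mul(2, J), Mul(Rational(1, 2), Pow(J, -1)))) = Add(-3, 1) = -2)
Mul(Add(14, 22), Add(Function('G')(4), -8)) = Mul(Add(14, 22), Add(-2, -8)) = Mul(36, -10) = -360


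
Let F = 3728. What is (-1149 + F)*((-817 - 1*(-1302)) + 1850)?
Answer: 6021965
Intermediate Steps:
(-1149 + F)*((-817 - 1*(-1302)) + 1850) = (-1149 + 3728)*((-817 - 1*(-1302)) + 1850) = 2579*((-817 + 1302) + 1850) = 2579*(485 + 1850) = 2579*2335 = 6021965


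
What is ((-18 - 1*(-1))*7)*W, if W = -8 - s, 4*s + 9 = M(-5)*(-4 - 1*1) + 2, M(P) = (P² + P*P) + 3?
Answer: -7140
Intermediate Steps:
M(P) = 3 + 2*P² (M(P) = (P² + P²) + 3 = 2*P² + 3 = 3 + 2*P²)
s = -68 (s = -9/4 + ((3 + 2*(-5)²)*(-4 - 1*1) + 2)/4 = -9/4 + ((3 + 2*25)*(-4 - 1) + 2)/4 = -9/4 + ((3 + 50)*(-5) + 2)/4 = -9/4 + (53*(-5) + 2)/4 = -9/4 + (-265 + 2)/4 = -9/4 + (¼)*(-263) = -9/4 - 263/4 = -68)
W = 60 (W = -8 - 1*(-68) = -8 + 68 = 60)
((-18 - 1*(-1))*7)*W = ((-18 - 1*(-1))*7)*60 = ((-18 + 1)*7)*60 = -17*7*60 = -119*60 = -7140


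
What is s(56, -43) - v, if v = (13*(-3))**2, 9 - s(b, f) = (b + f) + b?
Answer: -1581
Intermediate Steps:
s(b, f) = 9 - f - 2*b (s(b, f) = 9 - ((b + f) + b) = 9 - (f + 2*b) = 9 + (-f - 2*b) = 9 - f - 2*b)
v = 1521 (v = (-39)**2 = 1521)
s(56, -43) - v = (9 - 1*(-43) - 2*56) - 1*1521 = (9 + 43 - 112) - 1521 = -60 - 1521 = -1581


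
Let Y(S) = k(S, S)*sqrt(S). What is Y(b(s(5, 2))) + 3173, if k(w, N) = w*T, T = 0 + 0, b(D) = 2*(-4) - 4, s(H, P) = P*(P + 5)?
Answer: 3173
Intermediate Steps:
s(H, P) = P*(5 + P)
b(D) = -12 (b(D) = -8 - 4 = -12)
T = 0
k(w, N) = 0 (k(w, N) = w*0 = 0)
Y(S) = 0 (Y(S) = 0*sqrt(S) = 0)
Y(b(s(5, 2))) + 3173 = 0 + 3173 = 3173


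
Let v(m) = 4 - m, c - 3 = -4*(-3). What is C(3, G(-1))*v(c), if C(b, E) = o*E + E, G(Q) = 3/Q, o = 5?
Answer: 198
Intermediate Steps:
C(b, E) = 6*E (C(b, E) = 5*E + E = 6*E)
c = 15 (c = 3 - 4*(-3) = 3 + 12 = 15)
C(3, G(-1))*v(c) = (6*(3/(-1)))*(4 - 1*15) = (6*(3*(-1)))*(4 - 15) = (6*(-3))*(-11) = -18*(-11) = 198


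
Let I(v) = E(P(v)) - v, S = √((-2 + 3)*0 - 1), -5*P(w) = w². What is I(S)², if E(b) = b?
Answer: (1 - 5*I)²/25 ≈ -0.96 - 0.4*I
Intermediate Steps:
P(w) = -w²/5
S = I (S = √(1*0 - 1) = √(0 - 1) = √(-1) = I ≈ 1.0*I)
I(v) = -v - v²/5 (I(v) = -v²/5 - v = -v - v²/5)
I(S)² = (I*(-5 - I)/5)² = -(-5 - I)²/25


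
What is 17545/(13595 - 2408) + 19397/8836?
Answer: 33820169/8986212 ≈ 3.7636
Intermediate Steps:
17545/(13595 - 2408) + 19397/8836 = 17545/11187 + 19397*(1/8836) = 17545*(1/11187) + 19397/8836 = 1595/1017 + 19397/8836 = 33820169/8986212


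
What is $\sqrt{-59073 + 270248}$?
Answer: $5 \sqrt{8447} \approx 459.54$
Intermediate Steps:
$\sqrt{-59073 + 270248} = \sqrt{211175} = 5 \sqrt{8447}$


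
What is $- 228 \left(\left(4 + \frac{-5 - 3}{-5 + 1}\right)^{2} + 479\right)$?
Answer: $-117420$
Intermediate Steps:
$- 228 \left(\left(4 + \frac{-5 - 3}{-5 + 1}\right)^{2} + 479\right) = - 228 \left(\left(4 - \frac{8}{-4}\right)^{2} + 479\right) = - 228 \left(\left(4 - -2\right)^{2} + 479\right) = - 228 \left(\left(4 + 2\right)^{2} + 479\right) = - 228 \left(6^{2} + 479\right) = - 228 \left(36 + 479\right) = \left(-228\right) 515 = -117420$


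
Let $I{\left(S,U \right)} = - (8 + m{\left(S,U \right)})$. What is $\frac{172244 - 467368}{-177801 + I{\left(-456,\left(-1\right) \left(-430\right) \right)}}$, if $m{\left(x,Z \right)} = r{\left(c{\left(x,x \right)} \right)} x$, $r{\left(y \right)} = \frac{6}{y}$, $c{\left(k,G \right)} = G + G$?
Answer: $\frac{73781}{44453} \approx 1.6598$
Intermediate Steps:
$c{\left(k,G \right)} = 2 G$
$m{\left(x,Z \right)} = 3$ ($m{\left(x,Z \right)} = \frac{6}{2 x} x = 6 \frac{1}{2 x} x = \frac{3}{x} x = 3$)
$I{\left(S,U \right)} = -11$ ($I{\left(S,U \right)} = - (8 + 3) = \left(-1\right) 11 = -11$)
$\frac{172244 - 467368}{-177801 + I{\left(-456,\left(-1\right) \left(-430\right) \right)}} = \frac{172244 - 467368}{-177801 - 11} = - \frac{295124}{-177812} = \left(-295124\right) \left(- \frac{1}{177812}\right) = \frac{73781}{44453}$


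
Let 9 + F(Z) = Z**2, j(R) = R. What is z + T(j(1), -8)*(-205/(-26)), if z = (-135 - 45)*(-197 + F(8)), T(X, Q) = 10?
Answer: 333305/13 ≈ 25639.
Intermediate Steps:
F(Z) = -9 + Z**2
z = 25560 (z = (-135 - 45)*(-197 + (-9 + 8**2)) = -180*(-197 + (-9 + 64)) = -180*(-197 + 55) = -180*(-142) = 25560)
z + T(j(1), -8)*(-205/(-26)) = 25560 + 10*(-205/(-26)) = 25560 + 10*(-205*(-1/26)) = 25560 + 10*(205/26) = 25560 + 1025/13 = 333305/13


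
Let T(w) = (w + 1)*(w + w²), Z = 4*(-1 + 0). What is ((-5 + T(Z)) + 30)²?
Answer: 121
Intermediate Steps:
Z = -4 (Z = 4*(-1) = -4)
T(w) = (1 + w)*(w + w²)
((-5 + T(Z)) + 30)² = ((-5 - 4*(1 + (-4)² + 2*(-4))) + 30)² = ((-5 - 4*(1 + 16 - 8)) + 30)² = ((-5 - 4*9) + 30)² = ((-5 - 36) + 30)² = (-41 + 30)² = (-11)² = 121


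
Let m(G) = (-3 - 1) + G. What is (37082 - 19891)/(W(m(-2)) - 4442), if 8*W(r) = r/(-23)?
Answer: -1581572/408661 ≈ -3.8701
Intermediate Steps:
m(G) = -4 + G
W(r) = -r/184 (W(r) = (r/(-23))/8 = (r*(-1/23))/8 = (-r/23)/8 = -r/184)
(37082 - 19891)/(W(m(-2)) - 4442) = (37082 - 19891)/(-(-4 - 2)/184 - 4442) = 17191/(-1/184*(-6) - 4442) = 17191/(3/92 - 4442) = 17191/(-408661/92) = 17191*(-92/408661) = -1581572/408661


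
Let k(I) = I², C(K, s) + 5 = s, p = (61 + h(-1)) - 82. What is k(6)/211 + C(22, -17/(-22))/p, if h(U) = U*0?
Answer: 12085/32494 ≈ 0.37191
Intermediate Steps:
h(U) = 0
p = -21 (p = (61 + 0) - 82 = 61 - 82 = -21)
C(K, s) = -5 + s
k(6)/211 + C(22, -17/(-22))/p = 6²/211 + (-5 - 17/(-22))/(-21) = 36*(1/211) + (-5 - 17*(-1/22))*(-1/21) = 36/211 + (-5 + 17/22)*(-1/21) = 36/211 - 93/22*(-1/21) = 36/211 + 31/154 = 12085/32494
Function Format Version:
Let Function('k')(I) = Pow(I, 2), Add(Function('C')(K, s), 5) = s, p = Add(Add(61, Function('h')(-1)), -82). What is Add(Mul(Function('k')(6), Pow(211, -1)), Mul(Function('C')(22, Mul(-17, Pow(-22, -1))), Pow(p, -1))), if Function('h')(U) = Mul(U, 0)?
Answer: Rational(12085, 32494) ≈ 0.37191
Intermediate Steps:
Function('h')(U) = 0
p = -21 (p = Add(Add(61, 0), -82) = Add(61, -82) = -21)
Function('C')(K, s) = Add(-5, s)
Add(Mul(Function('k')(6), Pow(211, -1)), Mul(Function('C')(22, Mul(-17, Pow(-22, -1))), Pow(p, -1))) = Add(Mul(Pow(6, 2), Pow(211, -1)), Mul(Add(-5, Mul(-17, Pow(-22, -1))), Pow(-21, -1))) = Add(Mul(36, Rational(1, 211)), Mul(Add(-5, Mul(-17, Rational(-1, 22))), Rational(-1, 21))) = Add(Rational(36, 211), Mul(Add(-5, Rational(17, 22)), Rational(-1, 21))) = Add(Rational(36, 211), Mul(Rational(-93, 22), Rational(-1, 21))) = Add(Rational(36, 211), Rational(31, 154)) = Rational(12085, 32494)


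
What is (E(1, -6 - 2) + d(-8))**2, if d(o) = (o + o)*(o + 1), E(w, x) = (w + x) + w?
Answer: 11236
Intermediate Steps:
E(w, x) = x + 2*w
d(o) = 2*o*(1 + o) (d(o) = (2*o)*(1 + o) = 2*o*(1 + o))
(E(1, -6 - 2) + d(-8))**2 = (((-6 - 2) + 2*1) + 2*(-8)*(1 - 8))**2 = ((-8 + 2) + 2*(-8)*(-7))**2 = (-6 + 112)**2 = 106**2 = 11236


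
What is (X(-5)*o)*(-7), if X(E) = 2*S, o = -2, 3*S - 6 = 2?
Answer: 224/3 ≈ 74.667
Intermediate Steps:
S = 8/3 (S = 2 + (⅓)*2 = 2 + ⅔ = 8/3 ≈ 2.6667)
X(E) = 16/3 (X(E) = 2*(8/3) = 16/3)
(X(-5)*o)*(-7) = ((16/3)*(-2))*(-7) = -32/3*(-7) = 224/3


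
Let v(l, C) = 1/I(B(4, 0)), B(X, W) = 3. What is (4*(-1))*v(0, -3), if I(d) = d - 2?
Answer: -4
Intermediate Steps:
I(d) = -2 + d
v(l, C) = 1 (v(l, C) = 1/(-2 + 3) = 1/1 = 1)
(4*(-1))*v(0, -3) = (4*(-1))*1 = -4*1 = -4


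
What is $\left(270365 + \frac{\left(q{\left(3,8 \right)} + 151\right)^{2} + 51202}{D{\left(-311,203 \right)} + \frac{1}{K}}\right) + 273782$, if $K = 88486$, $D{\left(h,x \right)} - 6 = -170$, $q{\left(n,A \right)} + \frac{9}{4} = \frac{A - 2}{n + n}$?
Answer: $\frac{63119877504709}{116093624} \approx 5.437 \cdot 10^{5}$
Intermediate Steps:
$q{\left(n,A \right)} = - \frac{9}{4} + \frac{-2 + A}{2 n}$ ($q{\left(n,A \right)} = - \frac{9}{4} + \frac{A - 2}{n + n} = - \frac{9}{4} + \frac{-2 + A}{2 n}$)
$D{\left(h,x \right)} = -164$ ($D{\left(h,x \right)} = 6 - 170 = -164$)
$\left(270365 + \frac{\left(q{\left(3,8 \right)} + 151\right)^{2} + 51202}{D{\left(-311,203 \right)} + \frac{1}{K}}\right) + 273782 = \left(270365 + \frac{\left(\frac{-4 - 27 + 2 \cdot 8}{4 \cdot 3} + 151\right)^{2} + 51202}{-164 + \frac{1}{88486}}\right) + 273782 = \left(270365 + \frac{\left(\frac{1}{4} \cdot \frac{1}{3} \left(-4 - 27 + 16\right) + 151\right)^{2} + 51202}{-164 + \frac{1}{88486}}\right) + 273782 = \left(270365 + \frac{\left(\frac{1}{4} \cdot \frac{1}{3} \left(-15\right) + 151\right)^{2} + 51202}{- \frac{14511703}{88486}}\right) + 273782 = \left(270365 + \left(\left(- \frac{5}{4} + 151\right)^{2} + 51202\right) \left(- \frac{88486}{14511703}\right)\right) + 273782 = \left(270365 + \left(\left(\frac{599}{4}\right)^{2} + 51202\right) \left(- \frac{88486}{14511703}\right)\right) + 273782 = \left(270365 + \left(\frac{358801}{16} + 51202\right) \left(- \frac{88486}{14511703}\right)\right) + 273782 = \left(270365 + \frac{1178033}{16} \left(- \frac{88486}{14511703}\right)\right) + 273782 = \left(270365 - \frac{52119714019}{116093624}\right) + 273782 = \frac{31335532938741}{116093624} + 273782 = \frac{63119877504709}{116093624}$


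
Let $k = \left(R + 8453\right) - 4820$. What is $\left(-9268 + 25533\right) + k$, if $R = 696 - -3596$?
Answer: $24190$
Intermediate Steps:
$R = 4292$ ($R = 696 + 3596 = 4292$)
$k = 7925$ ($k = \left(4292 + 8453\right) - 4820 = 12745 - 4820 = 7925$)
$\left(-9268 + 25533\right) + k = \left(-9268 + 25533\right) + 7925 = 16265 + 7925 = 24190$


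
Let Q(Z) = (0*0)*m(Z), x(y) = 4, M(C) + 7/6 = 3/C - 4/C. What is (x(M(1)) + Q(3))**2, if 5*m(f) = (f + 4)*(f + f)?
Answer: 16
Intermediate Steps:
m(f) = 2*f*(4 + f)/5 (m(f) = ((f + 4)*(f + f))/5 = ((4 + f)*(2*f))/5 = (2*f*(4 + f))/5 = 2*f*(4 + f)/5)
M(C) = -7/6 - 1/C (M(C) = -7/6 + (3/C - 4/C) = -7/6 - 1/C)
Q(Z) = 0 (Q(Z) = (0*0)*(2*Z*(4 + Z)/5) = 0*(2*Z*(4 + Z)/5) = 0)
(x(M(1)) + Q(3))**2 = (4 + 0)**2 = 4**2 = 16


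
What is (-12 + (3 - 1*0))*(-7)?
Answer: 63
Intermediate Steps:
(-12 + (3 - 1*0))*(-7) = (-12 + (3 + 0))*(-7) = (-12 + 3)*(-7) = -9*(-7) = 63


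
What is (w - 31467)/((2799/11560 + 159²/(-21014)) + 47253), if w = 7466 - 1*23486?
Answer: -1922604902680/1913092045891 ≈ -1.0050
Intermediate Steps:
w = -16020 (w = 7466 - 23486 = -16020)
(w - 31467)/((2799/11560 + 159²/(-21014)) + 47253) = (-16020 - 31467)/((2799/11560 + 159²/(-21014)) + 47253) = -47487/((2799*(1/11560) + 25281*(-1/21014)) + 47253) = -47487/((2799/11560 - 25281/21014) + 47253) = -47487/(-116715087/121460920 + 47253) = -47487/5739276137673/121460920 = -47487*121460920/5739276137673 = -1922604902680/1913092045891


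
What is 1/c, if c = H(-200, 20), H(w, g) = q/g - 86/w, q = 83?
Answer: 50/229 ≈ 0.21834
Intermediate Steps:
H(w, g) = -86/w + 83/g (H(w, g) = 83/g - 86/w = -86/w + 83/g)
c = 229/50 (c = -86/(-200) + 83/20 = -86*(-1/200) + 83*(1/20) = 43/100 + 83/20 = 229/50 ≈ 4.5800)
1/c = 1/(229/50) = 50/229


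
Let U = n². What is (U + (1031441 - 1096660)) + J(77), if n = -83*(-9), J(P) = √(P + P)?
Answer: 492790 + √154 ≈ 4.9280e+5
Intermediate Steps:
J(P) = √2*√P (J(P) = √(2*P) = √2*√P)
n = 747
U = 558009 (U = 747² = 558009)
(U + (1031441 - 1096660)) + J(77) = (558009 + (1031441 - 1096660)) + √2*√77 = (558009 - 65219) + √154 = 492790 + √154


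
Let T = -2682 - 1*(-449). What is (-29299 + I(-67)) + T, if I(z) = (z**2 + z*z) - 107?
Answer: -22661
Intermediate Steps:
I(z) = -107 + 2*z**2 (I(z) = (z**2 + z**2) - 107 = 2*z**2 - 107 = -107 + 2*z**2)
T = -2233 (T = -2682 + 449 = -2233)
(-29299 + I(-67)) + T = (-29299 + (-107 + 2*(-67)**2)) - 2233 = (-29299 + (-107 + 2*4489)) - 2233 = (-29299 + (-107 + 8978)) - 2233 = (-29299 + 8871) - 2233 = -20428 - 2233 = -22661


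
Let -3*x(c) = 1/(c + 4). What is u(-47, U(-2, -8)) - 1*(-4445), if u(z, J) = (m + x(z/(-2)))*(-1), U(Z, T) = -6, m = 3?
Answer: 732932/165 ≈ 4442.0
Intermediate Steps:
x(c) = -1/(3*(4 + c)) (x(c) = -1/(3*(c + 4)) = -1/(3*(4 + c)))
u(z, J) = -3 + 1/(12 - 3*z/2) (u(z, J) = (3 - 1/(12 + 3*(z/(-2))))*(-1) = (3 - 1/(12 + 3*(z*(-½))))*(-1) = (3 - 1/(12 + 3*(-z/2)))*(-1) = (3 - 1/(12 - 3*z/2))*(-1) = -3 + 1/(12 - 3*z/2))
u(-47, U(-2, -8)) - 1*(-4445) = (-70 + 9*(-47))/(3*(8 - 1*(-47))) - 1*(-4445) = (-70 - 423)/(3*(8 + 47)) + 4445 = (⅓)*(-493)/55 + 4445 = (⅓)*(1/55)*(-493) + 4445 = -493/165 + 4445 = 732932/165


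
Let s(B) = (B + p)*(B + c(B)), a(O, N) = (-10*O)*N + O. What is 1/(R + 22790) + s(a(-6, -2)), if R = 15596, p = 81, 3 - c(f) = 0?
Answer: 212466511/38386 ≈ 5535.0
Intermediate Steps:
c(f) = 3 (c(f) = 3 - 1*0 = 3 + 0 = 3)
a(O, N) = O - 10*N*O (a(O, N) = -10*N*O + O = O - 10*N*O)
s(B) = (3 + B)*(81 + B) (s(B) = (B + 81)*(B + 3) = (81 + B)*(3 + B) = (3 + B)*(81 + B))
1/(R + 22790) + s(a(-6, -2)) = 1/(15596 + 22790) + (243 + (-6*(1 - 10*(-2)))² + 84*(-6*(1 - 10*(-2)))) = 1/38386 + (243 + (-6*(1 + 20))² + 84*(-6*(1 + 20))) = 1/38386 + (243 + (-6*21)² + 84*(-6*21)) = 1/38386 + (243 + (-126)² + 84*(-126)) = 1/38386 + (243 + 15876 - 10584) = 1/38386 + 5535 = 212466511/38386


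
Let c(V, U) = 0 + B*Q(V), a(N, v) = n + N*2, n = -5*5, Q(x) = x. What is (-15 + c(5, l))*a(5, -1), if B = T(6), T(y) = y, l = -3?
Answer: -225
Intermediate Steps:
n = -25
B = 6
a(N, v) = -25 + 2*N (a(N, v) = -25 + N*2 = -25 + 2*N)
c(V, U) = 6*V (c(V, U) = 0 + 6*V = 6*V)
(-15 + c(5, l))*a(5, -1) = (-15 + 6*5)*(-25 + 2*5) = (-15 + 30)*(-25 + 10) = 15*(-15) = -225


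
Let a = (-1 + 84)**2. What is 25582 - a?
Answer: 18693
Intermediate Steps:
a = 6889 (a = 83**2 = 6889)
25582 - a = 25582 - 1*6889 = 25582 - 6889 = 18693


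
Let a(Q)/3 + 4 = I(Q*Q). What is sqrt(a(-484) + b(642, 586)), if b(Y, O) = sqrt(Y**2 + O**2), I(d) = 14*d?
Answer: sqrt(9838740 + 2*sqrt(188890)) ≈ 3136.8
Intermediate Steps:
a(Q) = -12 + 42*Q**2 (a(Q) = -12 + 3*(14*(Q*Q)) = -12 + 3*(14*Q**2) = -12 + 42*Q**2)
b(Y, O) = sqrt(O**2 + Y**2)
sqrt(a(-484) + b(642, 586)) = sqrt((-12 + 42*(-484)**2) + sqrt(586**2 + 642**2)) = sqrt((-12 + 42*234256) + sqrt(343396 + 412164)) = sqrt((-12 + 9838752) + sqrt(755560)) = sqrt(9838740 + 2*sqrt(188890))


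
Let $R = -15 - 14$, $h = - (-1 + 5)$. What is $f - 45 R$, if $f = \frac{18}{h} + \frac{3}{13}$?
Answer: $\frac{33819}{26} \approx 1300.7$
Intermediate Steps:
$h = -4$ ($h = \left(-1\right) 4 = -4$)
$R = -29$
$f = - \frac{111}{26}$ ($f = \frac{18}{-4} + \frac{3}{13} = 18 \left(- \frac{1}{4}\right) + 3 \cdot \frac{1}{13} = - \frac{9}{2} + \frac{3}{13} = - \frac{111}{26} \approx -4.2692$)
$f - 45 R = - \frac{111}{26} - -1305 = - \frac{111}{26} + 1305 = \frac{33819}{26}$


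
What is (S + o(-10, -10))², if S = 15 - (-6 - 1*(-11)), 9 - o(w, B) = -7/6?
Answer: 14641/36 ≈ 406.69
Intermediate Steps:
o(w, B) = 61/6 (o(w, B) = 9 - (-7)/6 = 9 - 1*(-7/6) = 9 + 7/6 = 61/6)
S = 10 (S = 15 - (-6 + 11) = 15 - 1*5 = 15 - 5 = 10)
(S + o(-10, -10))² = (10 + 61/6)² = (121/6)² = 14641/36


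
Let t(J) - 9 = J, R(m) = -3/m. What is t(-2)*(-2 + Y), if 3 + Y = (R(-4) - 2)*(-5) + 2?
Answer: 91/4 ≈ 22.750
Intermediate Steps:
t(J) = 9 + J
Y = 21/4 (Y = -3 + ((-3/(-4) - 2)*(-5) + 2) = -3 + ((-3*(-¼) - 2)*(-5) + 2) = -3 + ((¾ - 2)*(-5) + 2) = -3 + (-5/4*(-5) + 2) = -3 + (25/4 + 2) = -3 + 33/4 = 21/4 ≈ 5.2500)
t(-2)*(-2 + Y) = (9 - 2)*(-2 + 21/4) = 7*(13/4) = 91/4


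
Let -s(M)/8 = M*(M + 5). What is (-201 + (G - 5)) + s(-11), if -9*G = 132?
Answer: -2246/3 ≈ -748.67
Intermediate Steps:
G = -44/3 (G = -1/9*132 = -44/3 ≈ -14.667)
s(M) = -8*M*(5 + M) (s(M) = -8*M*(M + 5) = -8*M*(5 + M))
(-201 + (G - 5)) + s(-11) = (-201 + (-44/3 - 5)) - 8*(-11)*(5 - 11) = (-201 - 59/3) - 8*(-11)*(-6) = -662/3 - 528 = -2246/3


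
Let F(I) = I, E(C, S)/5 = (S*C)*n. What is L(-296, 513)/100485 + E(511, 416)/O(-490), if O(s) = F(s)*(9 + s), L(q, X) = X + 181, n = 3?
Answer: 50325598/3717945 ≈ 13.536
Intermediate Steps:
E(C, S) = 15*C*S (E(C, S) = 5*((S*C)*3) = 5*((C*S)*3) = 5*(3*C*S) = 15*C*S)
L(q, X) = 181 + X
O(s) = s*(9 + s)
L(-296, 513)/100485 + E(511, 416)/O(-490) = (181 + 513)/100485 + (15*511*416)/((-490*(9 - 490))) = 694*(1/100485) + 3188640/((-490*(-481))) = 694/100485 + 3188640/235690 = 694/100485 + 3188640*(1/235690) = 694/100485 + 3504/259 = 50325598/3717945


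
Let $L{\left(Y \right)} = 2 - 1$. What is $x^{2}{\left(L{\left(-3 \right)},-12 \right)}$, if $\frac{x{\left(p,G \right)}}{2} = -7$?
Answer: $196$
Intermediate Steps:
$L{\left(Y \right)} = 1$
$x{\left(p,G \right)} = -14$ ($x{\left(p,G \right)} = 2 \left(-7\right) = -14$)
$x^{2}{\left(L{\left(-3 \right)},-12 \right)} = \left(-14\right)^{2} = 196$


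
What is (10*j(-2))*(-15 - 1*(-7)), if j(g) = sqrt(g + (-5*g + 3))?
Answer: -80*sqrt(11) ≈ -265.33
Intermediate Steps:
j(g) = sqrt(3 - 4*g) (j(g) = sqrt(g + (3 - 5*g)) = sqrt(3 - 4*g))
(10*j(-2))*(-15 - 1*(-7)) = (10*sqrt(3 - 4*(-2)))*(-15 - 1*(-7)) = (10*sqrt(3 + 8))*(-15 + 7) = (10*sqrt(11))*(-8) = -80*sqrt(11)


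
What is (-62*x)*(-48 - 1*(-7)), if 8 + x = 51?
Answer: 109306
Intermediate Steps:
x = 43 (x = -8 + 51 = 43)
(-62*x)*(-48 - 1*(-7)) = (-62*43)*(-48 - 1*(-7)) = -2666*(-48 + 7) = -2666*(-41) = 109306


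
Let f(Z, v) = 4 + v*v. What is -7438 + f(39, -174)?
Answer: 22842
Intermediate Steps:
f(Z, v) = 4 + v²
-7438 + f(39, -174) = -7438 + (4 + (-174)²) = -7438 + (4 + 30276) = -7438 + 30280 = 22842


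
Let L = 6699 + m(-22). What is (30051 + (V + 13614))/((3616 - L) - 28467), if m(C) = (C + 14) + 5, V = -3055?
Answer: -40610/31547 ≈ -1.2873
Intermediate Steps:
m(C) = 19 + C (m(C) = (14 + C) + 5 = 19 + C)
L = 6696 (L = 6699 + (19 - 22) = 6699 - 3 = 6696)
(30051 + (V + 13614))/((3616 - L) - 28467) = (30051 + (-3055 + 13614))/((3616 - 1*6696) - 28467) = (30051 + 10559)/((3616 - 6696) - 28467) = 40610/(-3080 - 28467) = 40610/(-31547) = 40610*(-1/31547) = -40610/31547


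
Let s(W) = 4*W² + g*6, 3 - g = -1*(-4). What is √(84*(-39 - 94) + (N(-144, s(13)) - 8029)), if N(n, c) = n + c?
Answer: 15*I*√83 ≈ 136.66*I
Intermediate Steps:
g = -1 (g = 3 - (-1)*(-4) = 3 - 1*4 = 3 - 4 = -1)
s(W) = -6 + 4*W² (s(W) = 4*W² - 1*6 = 4*W² - 6 = -6 + 4*W²)
N(n, c) = c + n
√(84*(-39 - 94) + (N(-144, s(13)) - 8029)) = √(84*(-39 - 94) + (((-6 + 4*13²) - 144) - 8029)) = √(84*(-133) + (((-6 + 4*169) - 144) - 8029)) = √(-11172 + (((-6 + 676) - 144) - 8029)) = √(-11172 + ((670 - 144) - 8029)) = √(-11172 + (526 - 8029)) = √(-11172 - 7503) = √(-18675) = 15*I*√83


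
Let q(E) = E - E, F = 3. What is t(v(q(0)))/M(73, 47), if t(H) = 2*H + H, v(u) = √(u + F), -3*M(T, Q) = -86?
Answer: 9*√3/86 ≈ 0.18126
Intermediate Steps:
M(T, Q) = 86/3 (M(T, Q) = -⅓*(-86) = 86/3)
q(E) = 0
v(u) = √(3 + u) (v(u) = √(u + 3) = √(3 + u))
t(H) = 3*H
t(v(q(0)))/M(73, 47) = (3*√(3 + 0))/(86/3) = (3*√3)*(3/86) = 9*√3/86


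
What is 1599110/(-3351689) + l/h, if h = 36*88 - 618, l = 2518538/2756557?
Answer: -5616027598888909/11779880262835575 ≈ -0.47675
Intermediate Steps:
l = 2518538/2756557 (l = 2518538*(1/2756557) = 2518538/2756557 ≈ 0.91365)
h = 2550 (h = 3168 - 618 = 2550)
1599110/(-3351689) + l/h = 1599110/(-3351689) + (2518538/2756557)/2550 = 1599110*(-1/3351689) + (2518538/2756557)*(1/2550) = -1599110/3351689 + 1259269/3514610175 = -5616027598888909/11779880262835575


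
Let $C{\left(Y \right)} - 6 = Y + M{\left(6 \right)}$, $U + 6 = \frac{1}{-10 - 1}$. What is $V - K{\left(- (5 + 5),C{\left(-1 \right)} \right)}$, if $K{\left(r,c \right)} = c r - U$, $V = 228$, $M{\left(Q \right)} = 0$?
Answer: $\frac{2991}{11} \approx 271.91$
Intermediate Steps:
$U = - \frac{67}{11}$ ($U = -6 + \frac{1}{-10 - 1} = -6 + \frac{1}{-11} = -6 - \frac{1}{11} = - \frac{67}{11} \approx -6.0909$)
$C{\left(Y \right)} = 6 + Y$ ($C{\left(Y \right)} = 6 + \left(Y + 0\right) = 6 + Y$)
$K{\left(r,c \right)} = \frac{67}{11} + c r$ ($K{\left(r,c \right)} = c r - - \frac{67}{11} = c r + \frac{67}{11} = \frac{67}{11} + c r$)
$V - K{\left(- (5 + 5),C{\left(-1 \right)} \right)} = 228 - \left(\frac{67}{11} + \left(6 - 1\right) \left(- (5 + 5)\right)\right) = 228 - \left(\frac{67}{11} + 5 \left(\left(-1\right) 10\right)\right) = 228 - \left(\frac{67}{11} + 5 \left(-10\right)\right) = 228 - \left(\frac{67}{11} - 50\right) = 228 - - \frac{483}{11} = 228 + \frac{483}{11} = \frac{2991}{11}$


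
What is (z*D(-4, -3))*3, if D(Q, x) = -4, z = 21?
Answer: -252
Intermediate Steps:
(z*D(-4, -3))*3 = (21*(-4))*3 = -84*3 = -252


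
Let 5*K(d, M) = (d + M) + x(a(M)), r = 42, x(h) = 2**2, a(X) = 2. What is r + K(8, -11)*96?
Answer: 306/5 ≈ 61.200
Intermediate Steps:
x(h) = 4
K(d, M) = 4/5 + M/5 + d/5 (K(d, M) = ((d + M) + 4)/5 = ((M + d) + 4)/5 = (4 + M + d)/5 = 4/5 + M/5 + d/5)
r + K(8, -11)*96 = 42 + (4/5 + (1/5)*(-11) + (1/5)*8)*96 = 42 + (4/5 - 11/5 + 8/5)*96 = 42 + (1/5)*96 = 42 + 96/5 = 306/5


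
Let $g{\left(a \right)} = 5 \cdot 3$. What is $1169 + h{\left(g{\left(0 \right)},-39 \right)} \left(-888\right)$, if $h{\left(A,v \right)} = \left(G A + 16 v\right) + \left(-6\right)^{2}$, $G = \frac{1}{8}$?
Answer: $521648$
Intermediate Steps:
$g{\left(a \right)} = 15$
$G = \frac{1}{8} \approx 0.125$
$h{\left(A,v \right)} = 36 + 16 v + \frac{A}{8}$ ($h{\left(A,v \right)} = \left(\frac{A}{8} + 16 v\right) + \left(-6\right)^{2} = \left(16 v + \frac{A}{8}\right) + 36 = 36 + 16 v + \frac{A}{8}$)
$1169 + h{\left(g{\left(0 \right)},-39 \right)} \left(-888\right) = 1169 + \left(36 + 16 \left(-39\right) + \frac{1}{8} \cdot 15\right) \left(-888\right) = 1169 + \left(36 - 624 + \frac{15}{8}\right) \left(-888\right) = 1169 - -520479 = 1169 + 520479 = 521648$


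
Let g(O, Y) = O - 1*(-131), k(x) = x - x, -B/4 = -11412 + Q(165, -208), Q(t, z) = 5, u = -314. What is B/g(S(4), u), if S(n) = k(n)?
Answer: 45628/131 ≈ 348.31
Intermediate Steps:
B = 45628 (B = -4*(-11412 + 5) = -4*(-11407) = 45628)
k(x) = 0
S(n) = 0
g(O, Y) = 131 + O (g(O, Y) = O + 131 = 131 + O)
B/g(S(4), u) = 45628/(131 + 0) = 45628/131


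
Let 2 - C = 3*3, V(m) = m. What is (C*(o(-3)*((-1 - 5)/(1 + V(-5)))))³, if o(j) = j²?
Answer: -6751269/8 ≈ -8.4391e+5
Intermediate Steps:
C = -7 (C = 2 - 3*3 = 2 - 1*9 = 2 - 9 = -7)
(C*(o(-3)*((-1 - 5)/(1 + V(-5)))))³ = (-7*(-3)²*(-1 - 5)/(1 - 5))³ = (-63*(-6/(-4)))³ = (-63*(-6*(-¼)))³ = (-63*3/2)³ = (-7*27/2)³ = (-189/2)³ = -6751269/8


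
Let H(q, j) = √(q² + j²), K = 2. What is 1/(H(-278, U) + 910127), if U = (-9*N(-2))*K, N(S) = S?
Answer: 910127/828331077549 - 2*√19645/828331077549 ≈ 1.0984e-6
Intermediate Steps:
U = 36 (U = -9*(-2)*2 = 18*2 = 36)
H(q, j) = √(j² + q²)
1/(H(-278, U) + 910127) = 1/(√(36² + (-278)²) + 910127) = 1/(√(1296 + 77284) + 910127) = 1/(√78580 + 910127) = 1/(2*√19645 + 910127) = 1/(910127 + 2*√19645)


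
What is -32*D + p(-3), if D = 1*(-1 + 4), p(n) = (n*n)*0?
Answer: -96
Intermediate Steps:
p(n) = 0 (p(n) = n**2*0 = 0)
D = 3 (D = 1*3 = 3)
-32*D + p(-3) = -32*3 + 0 = -96 + 0 = -96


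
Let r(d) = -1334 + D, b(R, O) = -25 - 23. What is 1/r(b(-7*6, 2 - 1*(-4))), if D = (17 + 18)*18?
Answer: -1/704 ≈ -0.0014205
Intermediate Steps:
D = 630 (D = 35*18 = 630)
b(R, O) = -48
r(d) = -704 (r(d) = -1334 + 630 = -704)
1/r(b(-7*6, 2 - 1*(-4))) = 1/(-704) = -1/704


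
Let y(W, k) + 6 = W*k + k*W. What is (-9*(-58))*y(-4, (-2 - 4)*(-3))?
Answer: -78300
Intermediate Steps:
y(W, k) = -6 + 2*W*k (y(W, k) = -6 + (W*k + k*W) = -6 + (W*k + W*k) = -6 + 2*W*k)
(-9*(-58))*y(-4, (-2 - 4)*(-3)) = (-9*(-58))*(-6 + 2*(-4)*((-2 - 4)*(-3))) = 522*(-6 + 2*(-4)*(-6*(-3))) = 522*(-6 + 2*(-4)*18) = 522*(-6 - 144) = 522*(-150) = -78300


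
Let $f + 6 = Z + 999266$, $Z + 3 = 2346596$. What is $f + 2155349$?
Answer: $5501202$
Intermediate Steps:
$Z = 2346593$ ($Z = -3 + 2346596 = 2346593$)
$f = 3345853$ ($f = -6 + \left(2346593 + 999266\right) = -6 + 3345859 = 3345853$)
$f + 2155349 = 3345853 + 2155349 = 5501202$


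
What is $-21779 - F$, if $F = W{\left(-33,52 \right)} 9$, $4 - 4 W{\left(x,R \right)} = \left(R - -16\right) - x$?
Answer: $- \frac{86243}{4} \approx -21561.0$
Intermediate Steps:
$W{\left(x,R \right)} = -3 - \frac{R}{4} + \frac{x}{4}$ ($W{\left(x,R \right)} = 1 - \frac{\left(R - -16\right) - x}{4} = 1 - \frac{\left(R + 16\right) - x}{4} = 1 - \frac{\left(16 + R\right) - x}{4} = 1 - \frac{16 + R - x}{4} = 1 - \left(4 - \frac{x}{4} + \frac{R}{4}\right) = -3 - \frac{R}{4} + \frac{x}{4}$)
$F = - \frac{873}{4}$ ($F = \left(-3 - 13 + \frac{1}{4} \left(-33\right)\right) 9 = \left(-3 - 13 - \frac{33}{4}\right) 9 = \left(- \frac{97}{4}\right) 9 = - \frac{873}{4} \approx -218.25$)
$-21779 - F = -21779 - - \frac{873}{4} = -21779 + \frac{873}{4} = - \frac{86243}{4}$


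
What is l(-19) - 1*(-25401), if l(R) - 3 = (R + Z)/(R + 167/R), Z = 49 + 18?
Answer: 279425/11 ≈ 25402.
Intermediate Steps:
Z = 67
l(R) = 3 + (67 + R)/(R + 167/R) (l(R) = 3 + (R + 67)/(R + 167/R) = 3 + (67 + R)/(R + 167/R))
l(-19) - 1*(-25401) = (501 + 4*(-19)² + 67*(-19))/(167 + (-19)²) - 1*(-25401) = (501 + 4*361 - 1273)/(167 + 361) + 25401 = (501 + 1444 - 1273)/528 + 25401 = (1/528)*672 + 25401 = 14/11 + 25401 = 279425/11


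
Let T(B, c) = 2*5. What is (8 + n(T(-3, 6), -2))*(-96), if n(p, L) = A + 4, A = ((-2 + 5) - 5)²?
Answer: -1536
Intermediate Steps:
A = 4 (A = (3 - 5)² = (-2)² = 4)
T(B, c) = 10
n(p, L) = 8 (n(p, L) = 4 + 4 = 8)
(8 + n(T(-3, 6), -2))*(-96) = (8 + 8)*(-96) = 16*(-96) = -1536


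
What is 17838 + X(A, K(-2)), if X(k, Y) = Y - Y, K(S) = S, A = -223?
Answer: 17838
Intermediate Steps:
X(k, Y) = 0
17838 + X(A, K(-2)) = 17838 + 0 = 17838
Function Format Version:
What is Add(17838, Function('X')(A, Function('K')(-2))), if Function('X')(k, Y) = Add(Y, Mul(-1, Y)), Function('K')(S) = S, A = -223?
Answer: 17838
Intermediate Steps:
Function('X')(k, Y) = 0
Add(17838, Function('X')(A, Function('K')(-2))) = Add(17838, 0) = 17838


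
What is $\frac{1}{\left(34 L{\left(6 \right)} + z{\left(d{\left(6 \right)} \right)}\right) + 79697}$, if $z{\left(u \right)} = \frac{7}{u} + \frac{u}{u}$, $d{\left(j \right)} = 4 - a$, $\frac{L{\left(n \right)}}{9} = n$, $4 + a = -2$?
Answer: $\frac{10}{815347} \approx 1.2265 \cdot 10^{-5}$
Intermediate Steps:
$a = -6$ ($a = -4 - 2 = -6$)
$L{\left(n \right)} = 9 n$
$d{\left(j \right)} = 10$ ($d{\left(j \right)} = 4 - -6 = 4 + 6 = 10$)
$z{\left(u \right)} = 1 + \frac{7}{u}$ ($z{\left(u \right)} = \frac{7}{u} + 1 = 1 + \frac{7}{u}$)
$\frac{1}{\left(34 L{\left(6 \right)} + z{\left(d{\left(6 \right)} \right)}\right) + 79697} = \frac{1}{\left(34 \cdot 9 \cdot 6 + \frac{7 + 10}{10}\right) + 79697} = \frac{1}{\left(34 \cdot 54 + \frac{1}{10} \cdot 17\right) + 79697} = \frac{1}{\left(1836 + \frac{17}{10}\right) + 79697} = \frac{1}{\frac{18377}{10} + 79697} = \frac{1}{\frac{815347}{10}} = \frac{10}{815347}$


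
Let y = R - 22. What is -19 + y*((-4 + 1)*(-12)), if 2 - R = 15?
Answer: -1279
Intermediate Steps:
R = -13 (R = 2 - 1*15 = 2 - 15 = -13)
y = -35 (y = -13 - 22 = -35)
-19 + y*((-4 + 1)*(-12)) = -19 - 35*(-4 + 1)*(-12) = -19 - (-105)*(-12) = -19 - 35*36 = -19 - 1260 = -1279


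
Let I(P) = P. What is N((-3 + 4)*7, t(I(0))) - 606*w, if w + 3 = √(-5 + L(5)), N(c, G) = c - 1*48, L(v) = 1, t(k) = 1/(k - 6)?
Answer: 1777 - 1212*I ≈ 1777.0 - 1212.0*I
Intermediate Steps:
t(k) = 1/(-6 + k)
N(c, G) = -48 + c (N(c, G) = c - 48 = -48 + c)
w = -3 + 2*I (w = -3 + √(-5 + 1) = -3 + √(-4) = -3 + 2*I ≈ -3.0 + 2.0*I)
N((-3 + 4)*7, t(I(0))) - 606*w = (-48 + (-3 + 4)*7) - 606*(-3 + 2*I) = (-48 + 1*7) + (1818 - 1212*I) = (-48 + 7) + (1818 - 1212*I) = -41 + (1818 - 1212*I) = 1777 - 1212*I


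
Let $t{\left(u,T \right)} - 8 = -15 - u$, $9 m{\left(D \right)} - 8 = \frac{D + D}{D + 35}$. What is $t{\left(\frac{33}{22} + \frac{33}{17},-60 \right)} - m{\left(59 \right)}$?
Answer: $- \frac{54985}{4794} \approx -11.47$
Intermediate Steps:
$m{\left(D \right)} = \frac{8}{9} + \frac{2 D}{9 \left(35 + D\right)}$ ($m{\left(D \right)} = \frac{8}{9} + \frac{\left(D + D\right) \frac{1}{D + 35}}{9} = \frac{8}{9} + \frac{2 D \frac{1}{35 + D}}{9} = \frac{8}{9} + \frac{2 D}{9 \left(35 + D\right)}$)
$t{\left(u,T \right)} = -7 - u$ ($t{\left(u,T \right)} = 8 - \left(15 + u\right) = -7 - u$)
$t{\left(\frac{33}{22} + \frac{33}{17},-60 \right)} - m{\left(59 \right)} = \left(-7 - \left(\frac{33}{22} + \frac{33}{17}\right)\right) - \frac{10 \left(28 + 59\right)}{9 \left(35 + 59\right)} = \left(-7 - \left(33 \cdot \frac{1}{22} + 33 \cdot \frac{1}{17}\right)\right) - \frac{10}{9} \cdot \frac{1}{94} \cdot 87 = \left(-7 - \left(\frac{3}{2} + \frac{33}{17}\right)\right) - \frac{10}{9} \cdot \frac{1}{94} \cdot 87 = \left(-7 - \frac{117}{34}\right) - \frac{145}{141} = - \frac{355}{34} - \frac{145}{141} = - \frac{54985}{4794}$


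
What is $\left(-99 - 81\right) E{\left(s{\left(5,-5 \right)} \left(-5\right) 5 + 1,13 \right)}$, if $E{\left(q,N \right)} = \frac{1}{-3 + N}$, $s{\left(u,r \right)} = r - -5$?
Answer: $-18$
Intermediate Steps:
$s{\left(u,r \right)} = 5 + r$ ($s{\left(u,r \right)} = r + 5 = 5 + r$)
$\left(-99 - 81\right) E{\left(s{\left(5,-5 \right)} \left(-5\right) 5 + 1,13 \right)} = \frac{-99 - 81}{-3 + 13} = - \frac{180}{10} = \left(-180\right) \frac{1}{10} = -18$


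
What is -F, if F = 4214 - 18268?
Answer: 14054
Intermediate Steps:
F = -14054
-F = -1*(-14054) = 14054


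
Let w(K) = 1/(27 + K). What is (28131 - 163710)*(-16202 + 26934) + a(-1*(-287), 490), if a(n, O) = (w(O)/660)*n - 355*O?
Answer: -496545998008873/341220 ≈ -1.4552e+9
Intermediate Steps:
a(n, O) = -355*O + n/(660*(27 + O)) (a(n, O) = (1/((27 + O)*660))*n - 355*O = ((1/660)/(27 + O))*n - 355*O = (1/(660*(27 + O)))*n - 355*O = n/(660*(27 + O)) - 355*O = -355*O + n/(660*(27 + O)))
(28131 - 163710)*(-16202 + 26934) + a(-1*(-287), 490) = (28131 - 163710)*(-16202 + 26934) + (-1*(-287) - 234300*490*(27 + 490))/(660*(27 + 490)) = -135579*10732 + (1/660)*(287 - 234300*490*517)/517 = -1455033828 + (1/660)*(1/517)*(287 - 59355219000) = -1455033828 + (1/660)*(1/517)*(-59355218713) = -1455033828 - 59355218713/341220 = -496545998008873/341220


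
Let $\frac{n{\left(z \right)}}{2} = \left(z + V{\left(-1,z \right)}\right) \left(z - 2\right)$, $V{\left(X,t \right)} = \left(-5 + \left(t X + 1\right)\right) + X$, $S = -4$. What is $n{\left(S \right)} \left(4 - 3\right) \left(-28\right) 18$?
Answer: $-30240$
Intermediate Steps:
$V{\left(X,t \right)} = -4 + X + X t$ ($V{\left(X,t \right)} = \left(-5 + \left(X t + 1\right)\right) + X = \left(-5 + \left(1 + X t\right)\right) + X = \left(-4 + X t\right) + X = -4 + X + X t$)
$n{\left(z \right)} = 20 - 10 z$ ($n{\left(z \right)} = 2 \left(z - \left(5 + z\right)\right) \left(z - 2\right) = 2 \left(z - \left(5 + z\right)\right) \left(-2 + z\right) = 2 \left(- 5 \left(-2 + z\right)\right) = 2 \left(10 - 5 z\right) = 20 - 10 z$)
$n{\left(S \right)} \left(4 - 3\right) \left(-28\right) 18 = \left(20 - -40\right) \left(4 - 3\right) \left(-28\right) 18 = \left(20 + 40\right) 1 \left(-28\right) 18 = 60 \cdot 1 \left(-28\right) 18 = 60 \left(-28\right) 18 = \left(-1680\right) 18 = -30240$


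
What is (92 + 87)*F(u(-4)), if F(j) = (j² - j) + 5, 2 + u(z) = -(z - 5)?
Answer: 8413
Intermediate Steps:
u(z) = 3 - z (u(z) = -2 - (z - 5) = -2 - (-5 + z) = -2 + (5 - z) = 3 - z)
F(j) = 5 + j² - j
(92 + 87)*F(u(-4)) = (92 + 87)*(5 + (3 - 1*(-4))² - (3 - 1*(-4))) = 179*(5 + (3 + 4)² - (3 + 4)) = 179*(5 + 7² - 1*7) = 179*(5 + 49 - 7) = 179*47 = 8413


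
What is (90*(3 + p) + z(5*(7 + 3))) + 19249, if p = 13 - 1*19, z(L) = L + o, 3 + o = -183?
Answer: 18843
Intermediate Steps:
o = -186 (o = -3 - 183 = -186)
z(L) = -186 + L (z(L) = L - 186 = -186 + L)
p = -6 (p = 13 - 19 = -6)
(90*(3 + p) + z(5*(7 + 3))) + 19249 = (90*(3 - 6) + (-186 + 5*(7 + 3))) + 19249 = (90*(-3) + (-186 + 5*10)) + 19249 = (-270 + (-186 + 50)) + 19249 = (-270 - 136) + 19249 = -406 + 19249 = 18843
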